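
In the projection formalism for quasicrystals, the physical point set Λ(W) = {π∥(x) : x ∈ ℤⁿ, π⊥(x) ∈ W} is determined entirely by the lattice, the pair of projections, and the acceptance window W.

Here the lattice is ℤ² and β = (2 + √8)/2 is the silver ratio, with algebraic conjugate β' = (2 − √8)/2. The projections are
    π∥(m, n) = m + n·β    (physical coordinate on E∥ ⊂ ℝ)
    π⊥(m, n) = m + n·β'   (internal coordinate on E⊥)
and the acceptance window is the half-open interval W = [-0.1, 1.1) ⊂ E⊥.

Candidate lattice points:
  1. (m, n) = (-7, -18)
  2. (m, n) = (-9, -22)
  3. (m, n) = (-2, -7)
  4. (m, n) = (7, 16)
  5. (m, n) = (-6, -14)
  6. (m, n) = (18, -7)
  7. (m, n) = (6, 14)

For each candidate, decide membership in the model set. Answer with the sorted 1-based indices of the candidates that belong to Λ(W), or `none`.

β' = (2−√8)/2 ≈ -0.414214.
candidate 1: (m,n)=(-7,-18) → π∥ = -7-18·β ≈ -50.455844, π⊥ = -7-18·β' ≈ 0.455844 ∈ [-0.1, 1.1) ⇒ IN Λ
candidate 2: (m,n)=(-9,-22) → π∥ = -9-22·β ≈ -62.112698, π⊥ = -9-22·β' ≈ 0.112698 ∈ [-0.1, 1.1) ⇒ IN Λ
candidate 3: (m,n)=(-2,-7) → π∥ = -2-7·β ≈ -18.899495, π⊥ = -2-7·β' ≈ 0.899495 ∈ [-0.1, 1.1) ⇒ IN Λ
candidate 4: (m,n)=(7,16) → π∥ = 7+16·β ≈ 45.627417, π⊥ = 7+16·β' ≈ 0.372583 ∈ [-0.1, 1.1) ⇒ IN Λ
candidate 5: (m,n)=(-6,-14) → π∥ = -6-14·β ≈ -39.798990, π⊥ = -6-14·β' ≈ -0.201010 ∉ [-0.1, 1.1) ⇒ out
candidate 6: (m,n)=(18,-7) → π∥ = 18-7·β ≈ 1.100505, π⊥ = 18-7·β' ≈ 20.899495 ∉ [-0.1, 1.1) ⇒ out
candidate 7: (m,n)=(6,14) → π∥ = 6+14·β ≈ 39.798990, π⊥ = 6+14·β' ≈ 0.201010 ∈ [-0.1, 1.1) ⇒ IN Λ

1, 2, 3, 4, 7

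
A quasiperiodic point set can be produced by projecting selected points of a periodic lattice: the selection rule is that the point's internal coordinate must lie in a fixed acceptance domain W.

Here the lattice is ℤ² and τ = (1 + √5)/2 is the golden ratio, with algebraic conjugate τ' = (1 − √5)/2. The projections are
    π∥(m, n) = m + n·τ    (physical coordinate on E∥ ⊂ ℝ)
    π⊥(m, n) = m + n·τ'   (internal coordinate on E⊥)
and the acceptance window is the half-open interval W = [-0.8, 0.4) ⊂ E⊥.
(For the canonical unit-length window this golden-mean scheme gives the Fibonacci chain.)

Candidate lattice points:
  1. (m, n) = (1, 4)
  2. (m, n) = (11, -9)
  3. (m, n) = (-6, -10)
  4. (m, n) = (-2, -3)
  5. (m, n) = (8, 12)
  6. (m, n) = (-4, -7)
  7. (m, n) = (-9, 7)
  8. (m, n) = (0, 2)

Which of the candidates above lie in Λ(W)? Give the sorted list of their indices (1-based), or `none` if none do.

3, 4, 6

τ' = (1−√5)/2 ≈ -0.61803.
[1] lift (1,4): star map gives -1.47214; window check -0.8 ≤ -1.47214 < 0.4 is false → out
[2] lift (11,-9): star map gives 16.56231; window check -0.8 ≤ 16.56231 < 0.4 is false → out
[3] lift (-6,-10): star map gives 0.18034; window check -0.8 ≤ 0.18034 < 0.4 is true → IN Λ
[4] lift (-2,-3): star map gives -0.14590; window check -0.8 ≤ -0.14590 < 0.4 is true → IN Λ
[5] lift (8,12): star map gives 0.58359; window check -0.8 ≤ 0.58359 < 0.4 is false → out
[6] lift (-4,-7): star map gives 0.32624; window check -0.8 ≤ 0.32624 < 0.4 is true → IN Λ
[7] lift (-9,7): star map gives -13.32624; window check -0.8 ≤ -13.32624 < 0.4 is false → out
[8] lift (0,2): star map gives -1.23607; window check -0.8 ≤ -1.23607 < 0.4 is false → out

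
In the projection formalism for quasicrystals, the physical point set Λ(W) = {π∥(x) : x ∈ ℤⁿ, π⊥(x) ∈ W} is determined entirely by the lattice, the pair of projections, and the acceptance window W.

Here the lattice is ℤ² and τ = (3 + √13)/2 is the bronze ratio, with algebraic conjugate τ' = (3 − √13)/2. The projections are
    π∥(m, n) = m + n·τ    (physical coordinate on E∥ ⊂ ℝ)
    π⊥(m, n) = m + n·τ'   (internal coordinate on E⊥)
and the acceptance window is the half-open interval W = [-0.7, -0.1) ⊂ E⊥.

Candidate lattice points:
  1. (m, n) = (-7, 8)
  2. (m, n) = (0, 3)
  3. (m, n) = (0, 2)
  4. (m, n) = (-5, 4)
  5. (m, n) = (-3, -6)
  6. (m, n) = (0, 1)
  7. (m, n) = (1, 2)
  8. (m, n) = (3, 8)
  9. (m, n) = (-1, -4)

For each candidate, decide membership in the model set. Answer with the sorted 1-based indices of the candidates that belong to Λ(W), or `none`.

3, 6

τ' = (3−√13)/2 ≈ -0.3028.
candidate 1: (m,n)=(-7,8) → π∥ = -7+8·τ ≈ 19.4222, π⊥ = -7+8·τ' ≈ -9.4222 ∉ [-0.7, -0.1) ⇒ out
candidate 2: (m,n)=(0,3) → π∥ = 0+3·τ ≈ 9.9083, π⊥ = 0+3·τ' ≈ -0.9083 ∉ [-0.7, -0.1) ⇒ out
candidate 3: (m,n)=(0,2) → π∥ = 0+2·τ ≈ 6.6056, π⊥ = 0+2·τ' ≈ -0.6056 ∈ [-0.7, -0.1) ⇒ IN Λ
candidate 4: (m,n)=(-5,4) → π∥ = -5+4·τ ≈ 8.2111, π⊥ = -5+4·τ' ≈ -6.2111 ∉ [-0.7, -0.1) ⇒ out
candidate 5: (m,n)=(-3,-6) → π∥ = -3-6·τ ≈ -22.8167, π⊥ = -3-6·τ' ≈ -1.1833 ∉ [-0.7, -0.1) ⇒ out
candidate 6: (m,n)=(0,1) → π∥ = 0+1·τ ≈ 3.3028, π⊥ = 0+1·τ' ≈ -0.3028 ∈ [-0.7, -0.1) ⇒ IN Λ
candidate 7: (m,n)=(1,2) → π∥ = 1+2·τ ≈ 7.6056, π⊥ = 1+2·τ' ≈ 0.3944 ∉ [-0.7, -0.1) ⇒ out
candidate 8: (m,n)=(3,8) → π∥ = 3+8·τ ≈ 29.4222, π⊥ = 3+8·τ' ≈ 0.5778 ∉ [-0.7, -0.1) ⇒ out
candidate 9: (m,n)=(-1,-4) → π∥ = -1-4·τ ≈ -14.2111, π⊥ = -1-4·τ' ≈ 0.2111 ∉ [-0.7, -0.1) ⇒ out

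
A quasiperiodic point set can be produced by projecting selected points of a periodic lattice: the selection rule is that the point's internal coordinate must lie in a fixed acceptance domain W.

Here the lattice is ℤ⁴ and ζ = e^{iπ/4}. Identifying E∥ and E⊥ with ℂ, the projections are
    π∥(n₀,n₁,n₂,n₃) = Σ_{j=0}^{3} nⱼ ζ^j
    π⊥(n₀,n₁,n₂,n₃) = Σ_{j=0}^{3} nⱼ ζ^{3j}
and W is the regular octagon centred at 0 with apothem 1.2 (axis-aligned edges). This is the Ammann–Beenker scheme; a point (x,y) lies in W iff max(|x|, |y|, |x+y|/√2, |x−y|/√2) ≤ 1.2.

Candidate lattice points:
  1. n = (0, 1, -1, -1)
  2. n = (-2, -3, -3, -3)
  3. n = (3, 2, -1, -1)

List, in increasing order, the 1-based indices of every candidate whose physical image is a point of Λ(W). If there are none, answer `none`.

none

With ζ = e^{iπ/4} the internal vectors are ζ^0,ζ^3,ζ^6,ζ^9.
#1 (0, 1, -1, -1): internal (-1.41421, 1.00000); octagon support 1.70711 vs apothem 1.2 → ∉ W
#2 (-2, -3, -3, -3): internal (-2.00000, -1.24264); octagon support 2.29289 vs apothem 1.2 → ∉ W
#3 (3, 2, -1, -1): internal (0.87868, 1.70711); octagon support 1.82843 vs apothem 1.2 → ∉ W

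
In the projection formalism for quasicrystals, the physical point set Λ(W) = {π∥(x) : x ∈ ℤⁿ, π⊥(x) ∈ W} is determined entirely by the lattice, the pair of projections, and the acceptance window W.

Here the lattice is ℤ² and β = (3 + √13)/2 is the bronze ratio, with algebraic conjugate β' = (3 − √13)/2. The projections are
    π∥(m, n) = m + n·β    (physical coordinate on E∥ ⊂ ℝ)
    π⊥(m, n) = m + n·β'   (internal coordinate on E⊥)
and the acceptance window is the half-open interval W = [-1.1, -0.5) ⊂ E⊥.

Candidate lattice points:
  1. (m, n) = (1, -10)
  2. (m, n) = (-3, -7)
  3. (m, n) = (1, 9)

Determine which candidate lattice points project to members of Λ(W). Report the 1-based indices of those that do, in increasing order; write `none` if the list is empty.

2

Numerically β ≈ 3.3028 and β' = −1/β ≈ -0.3028.
#1 (1,-10): internal coord 1 + (-10)·β' = +4.0278; +4.0278 ∉ [-1.1, -0.5) → out
#2 (-3,-7): internal coord -3 + (-7)·β' = -0.8806; -0.8806 ∈ [-1.1, -0.5) → IN Λ
#3 (1,9): internal coord 1 + (9)·β' = -1.7250; -1.7250 ∉ [-1.1, -0.5) → out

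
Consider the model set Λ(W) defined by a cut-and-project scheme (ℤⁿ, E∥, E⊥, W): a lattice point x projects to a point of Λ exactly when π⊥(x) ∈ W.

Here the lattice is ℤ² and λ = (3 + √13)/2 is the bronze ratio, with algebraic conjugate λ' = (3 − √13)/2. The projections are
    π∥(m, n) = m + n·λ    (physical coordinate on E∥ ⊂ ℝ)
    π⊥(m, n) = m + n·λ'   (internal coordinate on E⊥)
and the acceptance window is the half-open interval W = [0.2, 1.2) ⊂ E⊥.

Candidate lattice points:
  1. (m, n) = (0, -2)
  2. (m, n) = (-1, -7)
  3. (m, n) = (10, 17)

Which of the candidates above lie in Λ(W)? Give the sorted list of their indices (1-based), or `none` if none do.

1, 2

λ' = (3−√13)/2 ≈ -0.30278.
#1 (0,-2): internal coord 0 + (-2)·λ' = +0.60555; +0.60555 ∈ [0.2, 1.2) → IN Λ
#2 (-1,-7): internal coord -1 + (-7)·λ' = +1.11943; +1.11943 ∈ [0.2, 1.2) → IN Λ
#3 (10,17): internal coord 10 + (17)·λ' = +4.85281; +4.85281 ∉ [0.2, 1.2) → out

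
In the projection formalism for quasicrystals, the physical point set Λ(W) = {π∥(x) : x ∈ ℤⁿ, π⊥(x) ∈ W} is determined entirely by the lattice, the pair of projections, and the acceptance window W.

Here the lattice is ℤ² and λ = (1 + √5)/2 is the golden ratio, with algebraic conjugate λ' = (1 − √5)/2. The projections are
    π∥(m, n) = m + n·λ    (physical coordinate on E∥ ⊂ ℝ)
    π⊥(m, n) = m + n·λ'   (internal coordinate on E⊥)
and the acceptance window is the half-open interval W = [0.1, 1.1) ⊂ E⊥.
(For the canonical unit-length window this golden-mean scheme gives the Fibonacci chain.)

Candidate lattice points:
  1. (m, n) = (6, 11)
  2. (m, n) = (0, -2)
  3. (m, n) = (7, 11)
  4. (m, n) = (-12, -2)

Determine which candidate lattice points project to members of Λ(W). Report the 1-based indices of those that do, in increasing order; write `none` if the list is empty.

Compute λ' = (1−√5)/2 = -0.618034, so π⊥(m,n) = m -0.618034·n.
candidate 1: (m,n)=(6,11) → π∥ = 6+11·λ ≈ 23.798374, π⊥ = 6+11·λ' ≈ -0.798374 ∉ [0.1, 1.1) ⇒ out
candidate 2: (m,n)=(0,-2) → π∥ = 0-2·λ ≈ -3.236068, π⊥ = 0-2·λ' ≈ 1.236068 ∉ [0.1, 1.1) ⇒ out
candidate 3: (m,n)=(7,11) → π∥ = 7+11·λ ≈ 24.798374, π⊥ = 7+11·λ' ≈ 0.201626 ∈ [0.1, 1.1) ⇒ IN Λ
candidate 4: (m,n)=(-12,-2) → π∥ = -12-2·λ ≈ -15.236068, π⊥ = -12-2·λ' ≈ -10.763932 ∉ [0.1, 1.1) ⇒ out

3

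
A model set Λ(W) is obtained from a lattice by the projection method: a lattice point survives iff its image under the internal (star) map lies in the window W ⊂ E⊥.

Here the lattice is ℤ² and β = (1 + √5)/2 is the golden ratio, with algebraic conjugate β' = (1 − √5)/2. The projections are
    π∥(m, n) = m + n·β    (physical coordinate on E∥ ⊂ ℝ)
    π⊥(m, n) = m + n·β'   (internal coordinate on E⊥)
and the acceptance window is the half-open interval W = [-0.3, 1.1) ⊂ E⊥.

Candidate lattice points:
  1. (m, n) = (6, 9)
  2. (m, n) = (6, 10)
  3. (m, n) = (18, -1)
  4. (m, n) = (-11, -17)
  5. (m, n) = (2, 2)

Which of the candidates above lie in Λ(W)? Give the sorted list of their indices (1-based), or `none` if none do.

Numerically β ≈ 1.618034 and β' = −1/β ≈ -0.618034.
[1] lift (6,9): star map gives 0.437694; window check -0.3 ≤ 0.437694 < 1.1 is true → IN Λ
[2] lift (6,10): star map gives -0.180340; window check -0.3 ≤ -0.180340 < 1.1 is true → IN Λ
[3] lift (18,-1): star map gives 18.618034; window check -0.3 ≤ 18.618034 < 1.1 is false → out
[4] lift (-11,-17): star map gives -0.493422; window check -0.3 ≤ -0.493422 < 1.1 is false → out
[5] lift (2,2): star map gives 0.763932; window check -0.3 ≤ 0.763932 < 1.1 is true → IN Λ

1, 2, 5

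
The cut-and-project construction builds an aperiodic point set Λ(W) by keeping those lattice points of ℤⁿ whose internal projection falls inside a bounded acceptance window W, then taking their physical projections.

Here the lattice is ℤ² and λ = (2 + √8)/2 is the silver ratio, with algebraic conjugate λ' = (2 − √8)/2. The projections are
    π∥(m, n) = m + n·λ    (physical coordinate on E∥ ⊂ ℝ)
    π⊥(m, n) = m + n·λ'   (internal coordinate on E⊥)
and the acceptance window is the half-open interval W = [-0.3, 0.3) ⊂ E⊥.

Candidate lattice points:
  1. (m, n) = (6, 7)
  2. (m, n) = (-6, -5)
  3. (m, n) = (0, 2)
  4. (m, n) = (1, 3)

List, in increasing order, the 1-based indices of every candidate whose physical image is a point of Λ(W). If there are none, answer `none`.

4

Numerically λ ≈ 2.41421 and λ' = −1/λ ≈ -0.41421.
candidate 1: (m,n)=(6,7) → π∥ = 6+7·λ ≈ 22.89949, π⊥ = 6+7·λ' ≈ 3.10051 ∉ [-0.3, 0.3) ⇒ out
candidate 2: (m,n)=(-6,-5) → π∥ = -6-5·λ ≈ -18.07107, π⊥ = -6-5·λ' ≈ -3.92893 ∉ [-0.3, 0.3) ⇒ out
candidate 3: (m,n)=(0,2) → π∥ = 0+2·λ ≈ 4.82843, π⊥ = 0+2·λ' ≈ -0.82843 ∉ [-0.3, 0.3) ⇒ out
candidate 4: (m,n)=(1,3) → π∥ = 1+3·λ ≈ 8.24264, π⊥ = 1+3·λ' ≈ -0.24264 ∈ [-0.3, 0.3) ⇒ IN Λ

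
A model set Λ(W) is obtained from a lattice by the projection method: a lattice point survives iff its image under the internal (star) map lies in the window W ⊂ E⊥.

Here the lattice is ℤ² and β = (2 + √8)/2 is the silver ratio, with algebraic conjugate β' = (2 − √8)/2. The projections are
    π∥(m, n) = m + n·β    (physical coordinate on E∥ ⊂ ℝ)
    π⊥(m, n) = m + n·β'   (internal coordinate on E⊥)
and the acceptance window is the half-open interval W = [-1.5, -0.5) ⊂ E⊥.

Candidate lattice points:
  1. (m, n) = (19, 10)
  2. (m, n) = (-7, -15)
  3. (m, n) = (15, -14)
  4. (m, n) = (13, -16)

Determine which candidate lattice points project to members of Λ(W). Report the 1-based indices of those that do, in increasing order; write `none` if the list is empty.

Compute β' = (2−√8)/2 = -0.414214, so π⊥(m,n) = m -0.414214·n.
candidate 1: (m,n)=(19,10) → π∥ = 19+10·β ≈ 43.142136, π⊥ = 19+10·β' ≈ 14.857864 ∉ [-1.5, -0.5) ⇒ out
candidate 2: (m,n)=(-7,-15) → π∥ = -7-15·β ≈ -43.213203, π⊥ = -7-15·β' ≈ -0.786797 ∈ [-1.5, -0.5) ⇒ IN Λ
candidate 3: (m,n)=(15,-14) → π∥ = 15-14·β ≈ -18.798990, π⊥ = 15-14·β' ≈ 20.798990 ∉ [-1.5, -0.5) ⇒ out
candidate 4: (m,n)=(13,-16) → π∥ = 13-16·β ≈ -25.627417, π⊥ = 13-16·β' ≈ 19.627417 ∉ [-1.5, -0.5) ⇒ out

2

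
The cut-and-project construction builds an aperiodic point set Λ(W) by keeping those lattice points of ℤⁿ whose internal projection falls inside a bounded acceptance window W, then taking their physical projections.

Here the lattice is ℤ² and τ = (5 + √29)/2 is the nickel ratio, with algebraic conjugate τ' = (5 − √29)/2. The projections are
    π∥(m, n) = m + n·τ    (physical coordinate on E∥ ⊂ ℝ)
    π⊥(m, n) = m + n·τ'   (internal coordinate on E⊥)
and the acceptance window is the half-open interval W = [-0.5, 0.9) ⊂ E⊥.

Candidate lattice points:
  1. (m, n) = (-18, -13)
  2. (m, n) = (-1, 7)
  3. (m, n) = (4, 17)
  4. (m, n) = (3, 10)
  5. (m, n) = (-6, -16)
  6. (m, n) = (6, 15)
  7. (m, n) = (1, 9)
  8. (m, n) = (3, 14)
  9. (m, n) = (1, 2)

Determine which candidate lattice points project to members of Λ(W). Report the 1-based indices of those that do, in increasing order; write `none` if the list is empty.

3, 8, 9

Numerically τ ≈ 5.1926 and τ' = −1/τ ≈ -0.1926.
#1 (-18,-13): internal coord -18 + (-13)·τ' = -15.4964; -15.4964 ∉ [-0.5, 0.9) → out
#2 (-1,7): internal coord -1 + (7)·τ' = -2.3481; -2.3481 ∉ [-0.5, 0.9) → out
#3 (4,17): internal coord 4 + (17)·τ' = +0.7261; +0.7261 ∈ [-0.5, 0.9) → IN Λ
#4 (3,10): internal coord 3 + (10)·τ' = +1.0742; +1.0742 ∉ [-0.5, 0.9) → out
#5 (-6,-16): internal coord -6 + (-16)·τ' = -2.9187; -2.9187 ∉ [-0.5, 0.9) → out
#6 (6,15): internal coord 6 + (15)·τ' = +3.1113; +3.1113 ∉ [-0.5, 0.9) → out
#7 (1,9): internal coord 1 + (9)·τ' = -0.7332; -0.7332 ∉ [-0.5, 0.9) → out
#8 (3,14): internal coord 3 + (14)·τ' = +0.3038; +0.3038 ∈ [-0.5, 0.9) → IN Λ
#9 (1,2): internal coord 1 + (2)·τ' = +0.6148; +0.6148 ∈ [-0.5, 0.9) → IN Λ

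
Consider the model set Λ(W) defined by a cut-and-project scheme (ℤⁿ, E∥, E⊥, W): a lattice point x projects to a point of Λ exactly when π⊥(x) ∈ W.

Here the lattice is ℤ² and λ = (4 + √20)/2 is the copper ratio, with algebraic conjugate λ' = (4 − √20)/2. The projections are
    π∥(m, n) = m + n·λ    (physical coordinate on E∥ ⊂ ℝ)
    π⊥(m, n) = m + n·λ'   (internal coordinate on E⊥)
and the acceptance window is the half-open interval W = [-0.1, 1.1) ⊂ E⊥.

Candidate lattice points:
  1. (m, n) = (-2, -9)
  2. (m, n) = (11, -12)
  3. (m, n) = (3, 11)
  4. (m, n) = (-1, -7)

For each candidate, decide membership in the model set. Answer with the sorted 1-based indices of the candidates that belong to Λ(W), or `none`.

1, 3, 4

Compute λ' = (4−√20)/2 = -0.2361, so π⊥(m,n) = m -0.2361·n.
#1 (-2,-9): internal coord -2 + (-9)·λ' = +0.1246; +0.1246 ∈ [-0.1, 1.1) → IN Λ
#2 (11,-12): internal coord 11 + (-12)·λ' = +13.8328; +13.8328 ∉ [-0.1, 1.1) → out
#3 (3,11): internal coord 3 + (11)·λ' = +0.4033; +0.4033 ∈ [-0.1, 1.1) → IN Λ
#4 (-1,-7): internal coord -1 + (-7)·λ' = +0.6525; +0.6525 ∈ [-0.1, 1.1) → IN Λ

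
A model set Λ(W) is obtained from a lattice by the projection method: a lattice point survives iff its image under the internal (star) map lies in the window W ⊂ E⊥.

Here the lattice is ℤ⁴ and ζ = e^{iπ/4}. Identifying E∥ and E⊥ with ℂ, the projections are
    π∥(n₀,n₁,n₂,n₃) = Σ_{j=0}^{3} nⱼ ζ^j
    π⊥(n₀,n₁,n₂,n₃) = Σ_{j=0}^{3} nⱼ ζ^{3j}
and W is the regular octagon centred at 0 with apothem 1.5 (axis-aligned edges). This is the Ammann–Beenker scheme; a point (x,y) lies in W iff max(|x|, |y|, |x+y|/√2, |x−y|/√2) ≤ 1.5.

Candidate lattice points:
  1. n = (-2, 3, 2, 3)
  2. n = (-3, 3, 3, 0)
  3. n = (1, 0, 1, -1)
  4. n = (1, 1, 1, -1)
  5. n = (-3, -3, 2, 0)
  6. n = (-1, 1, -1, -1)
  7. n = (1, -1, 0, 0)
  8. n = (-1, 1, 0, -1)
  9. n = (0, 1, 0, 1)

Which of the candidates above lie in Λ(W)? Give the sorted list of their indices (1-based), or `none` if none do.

Internal map: ζ^{3j} for j=0..3 gives (1,0), (−√2/2,√2/2), (0,−1), (√2/2,√2/2).
#1 (-2, 3, 2, 3): internal (-2.000000, 2.242641); octagon support 3.000000 vs apothem 1.5 → ∉ W
#2 (-3, 3, 3, 0): internal (-5.121320, -0.878680); octagon support 5.121320 vs apothem 1.5 → ∉ W
#3 (1, 0, 1, -1): internal (0.292893, -1.707107); octagon support 1.707107 vs apothem 1.5 → ∉ W
#4 (1, 1, 1, -1): internal (-0.414214, -1.000000); octagon support 1.000000 vs apothem 1.5 → ∈ W
#5 (-3, -3, 2, 0): internal (-0.878680, -4.121320); octagon support 4.121320 vs apothem 1.5 → ∉ W
#6 (-1, 1, -1, -1): internal (-2.414214, 1.000000); octagon support 2.414214 vs apothem 1.5 → ∉ W
#7 (1, -1, 0, 0): internal (1.707107, -0.707107); octagon support 1.707107 vs apothem 1.5 → ∉ W
#8 (-1, 1, 0, -1): internal (-2.414214, 0.000000); octagon support 2.414214 vs apothem 1.5 → ∉ W
#9 (0, 1, 0, 1): internal (0.000000, 1.414214); octagon support 1.414214 vs apothem 1.5 → ∈ W

4, 9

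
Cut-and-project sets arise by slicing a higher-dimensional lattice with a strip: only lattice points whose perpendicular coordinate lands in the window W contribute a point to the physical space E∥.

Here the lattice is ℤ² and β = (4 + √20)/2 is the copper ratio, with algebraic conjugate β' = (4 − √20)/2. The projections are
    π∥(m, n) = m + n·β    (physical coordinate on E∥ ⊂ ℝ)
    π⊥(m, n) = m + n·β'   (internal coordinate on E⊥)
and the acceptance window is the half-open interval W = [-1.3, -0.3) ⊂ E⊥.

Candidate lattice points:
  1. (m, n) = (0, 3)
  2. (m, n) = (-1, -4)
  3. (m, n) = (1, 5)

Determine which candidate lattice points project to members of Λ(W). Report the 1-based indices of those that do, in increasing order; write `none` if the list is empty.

Numerically β ≈ 4.236068 and β' = −1/β ≈ -0.236068.
#1 (0,3): internal coord 0 + (3)·β' = -0.708204; -0.708204 ∈ [-1.3, -0.3) → IN Λ
#2 (-1,-4): internal coord -1 + (-4)·β' = -0.055728; -0.055728 ∉ [-1.3, -0.3) → out
#3 (1,5): internal coord 1 + (5)·β' = -0.180340; -0.180340 ∉ [-1.3, -0.3) → out

1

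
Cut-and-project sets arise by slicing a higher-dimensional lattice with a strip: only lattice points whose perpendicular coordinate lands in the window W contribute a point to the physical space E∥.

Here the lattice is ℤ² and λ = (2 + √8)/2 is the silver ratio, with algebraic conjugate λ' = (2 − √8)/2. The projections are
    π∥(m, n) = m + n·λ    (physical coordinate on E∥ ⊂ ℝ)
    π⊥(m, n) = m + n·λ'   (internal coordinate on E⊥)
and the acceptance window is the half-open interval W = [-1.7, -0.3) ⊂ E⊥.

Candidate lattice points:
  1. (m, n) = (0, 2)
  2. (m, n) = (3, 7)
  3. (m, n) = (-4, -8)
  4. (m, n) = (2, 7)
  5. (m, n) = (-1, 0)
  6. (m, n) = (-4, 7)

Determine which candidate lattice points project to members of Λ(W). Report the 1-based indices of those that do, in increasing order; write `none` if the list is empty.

Compute λ' = (2−√8)/2 = -0.4142, so π⊥(m,n) = m -0.4142·n.
#1 (0,2): internal coord 0 + (2)·λ' = -0.8284; -0.8284 ∈ [-1.7, -0.3) → IN Λ
#2 (3,7): internal coord 3 + (7)·λ' = +0.1005; +0.1005 ∉ [-1.7, -0.3) → out
#3 (-4,-8): internal coord -4 + (-8)·λ' = -0.6863; -0.6863 ∈ [-1.7, -0.3) → IN Λ
#4 (2,7): internal coord 2 + (7)·λ' = -0.8995; -0.8995 ∈ [-1.7, -0.3) → IN Λ
#5 (-1,0): internal coord -1 + (0)·λ' = -1.0000; -1.0000 ∈ [-1.7, -0.3) → IN Λ
#6 (-4,7): internal coord -4 + (7)·λ' = -6.8995; -6.8995 ∉ [-1.7, -0.3) → out

1, 3, 4, 5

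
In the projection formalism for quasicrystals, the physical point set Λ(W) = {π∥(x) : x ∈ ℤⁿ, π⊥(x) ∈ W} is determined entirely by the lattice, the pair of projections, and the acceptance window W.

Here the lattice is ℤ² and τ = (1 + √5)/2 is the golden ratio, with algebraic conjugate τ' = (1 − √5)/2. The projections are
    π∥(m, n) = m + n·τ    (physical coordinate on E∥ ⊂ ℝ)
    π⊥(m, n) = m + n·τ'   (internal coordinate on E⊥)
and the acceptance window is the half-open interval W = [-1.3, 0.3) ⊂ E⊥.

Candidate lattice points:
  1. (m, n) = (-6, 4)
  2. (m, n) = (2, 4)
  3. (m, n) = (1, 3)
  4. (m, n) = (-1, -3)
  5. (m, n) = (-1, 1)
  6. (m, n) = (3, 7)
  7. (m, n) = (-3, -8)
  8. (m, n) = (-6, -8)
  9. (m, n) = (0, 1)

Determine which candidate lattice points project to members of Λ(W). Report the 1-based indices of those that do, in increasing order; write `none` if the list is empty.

Compute τ' = (1−√5)/2 = -0.61803, so π⊥(m,n) = m -0.61803·n.
[1] lift (-6,4): star map gives -8.47214; window check -1.3 ≤ -8.47214 < 0.3 is false → out
[2] lift (2,4): star map gives -0.47214; window check -1.3 ≤ -0.47214 < 0.3 is true → IN Λ
[3] lift (1,3): star map gives -0.85410; window check -1.3 ≤ -0.85410 < 0.3 is true → IN Λ
[4] lift (-1,-3): star map gives 0.85410; window check -1.3 ≤ 0.85410 < 0.3 is false → out
[5] lift (-1,1): star map gives -1.61803; window check -1.3 ≤ -1.61803 < 0.3 is false → out
[6] lift (3,7): star map gives -1.32624; window check -1.3 ≤ -1.32624 < 0.3 is false → out
[7] lift (-3,-8): star map gives 1.94427; window check -1.3 ≤ 1.94427 < 0.3 is false → out
[8] lift (-6,-8): star map gives -1.05573; window check -1.3 ≤ -1.05573 < 0.3 is true → IN Λ
[9] lift (0,1): star map gives -0.61803; window check -1.3 ≤ -0.61803 < 0.3 is true → IN Λ

2, 3, 8, 9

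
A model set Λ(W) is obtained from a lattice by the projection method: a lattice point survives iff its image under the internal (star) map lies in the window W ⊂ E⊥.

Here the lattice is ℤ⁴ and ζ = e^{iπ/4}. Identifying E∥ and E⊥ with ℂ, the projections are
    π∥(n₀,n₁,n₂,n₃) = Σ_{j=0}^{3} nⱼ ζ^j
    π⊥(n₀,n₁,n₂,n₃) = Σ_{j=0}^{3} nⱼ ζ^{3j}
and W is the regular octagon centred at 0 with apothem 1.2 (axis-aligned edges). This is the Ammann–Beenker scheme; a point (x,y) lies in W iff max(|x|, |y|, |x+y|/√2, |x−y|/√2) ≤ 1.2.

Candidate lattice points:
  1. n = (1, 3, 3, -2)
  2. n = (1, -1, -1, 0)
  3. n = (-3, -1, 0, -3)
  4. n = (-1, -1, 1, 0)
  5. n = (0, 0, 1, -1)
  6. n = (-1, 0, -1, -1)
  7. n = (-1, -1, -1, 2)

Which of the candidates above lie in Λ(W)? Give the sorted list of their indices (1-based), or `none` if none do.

none

Internal map: ζ^{3j} for j=0..3 gives (1,0), (−√2/2,√2/2), (0,−1), (√2/2,√2/2).
#1 (1, 3, 3, -2): internal (-2.5355, -2.2929); octagon support 3.4142 vs apothem 1.2 → ∉ W
#2 (1, -1, -1, 0): internal (1.7071, 0.2929); octagon support 1.7071 vs apothem 1.2 → ∉ W
#3 (-3, -1, 0, -3): internal (-4.4142, -2.8284); octagon support 5.1213 vs apothem 1.2 → ∉ W
#4 (-1, -1, 1, 0): internal (-0.2929, -1.7071); octagon support 1.7071 vs apothem 1.2 → ∉ W
#5 (0, 0, 1, -1): internal (-0.7071, -1.7071); octagon support 1.7071 vs apothem 1.2 → ∉ W
#6 (-1, 0, -1, -1): internal (-1.7071, 0.2929); octagon support 1.7071 vs apothem 1.2 → ∉ W
#7 (-1, -1, -1, 2): internal (1.1213, 1.7071); octagon support 2.0000 vs apothem 1.2 → ∉ W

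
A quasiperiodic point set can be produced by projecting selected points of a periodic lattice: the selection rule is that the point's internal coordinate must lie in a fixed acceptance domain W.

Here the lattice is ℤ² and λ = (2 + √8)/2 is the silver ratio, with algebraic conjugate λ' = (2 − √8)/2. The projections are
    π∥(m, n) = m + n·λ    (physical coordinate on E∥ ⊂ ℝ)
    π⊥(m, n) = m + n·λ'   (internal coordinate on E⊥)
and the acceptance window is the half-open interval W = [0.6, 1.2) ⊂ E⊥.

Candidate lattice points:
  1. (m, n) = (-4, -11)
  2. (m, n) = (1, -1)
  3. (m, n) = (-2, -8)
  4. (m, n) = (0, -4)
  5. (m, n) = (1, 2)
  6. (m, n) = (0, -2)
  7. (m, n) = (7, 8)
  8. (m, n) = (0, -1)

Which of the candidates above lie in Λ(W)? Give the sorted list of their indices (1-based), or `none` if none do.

6

Compute λ' = (2−√8)/2 = -0.41421, so π⊥(m,n) = m -0.41421·n.
candidate 1: (m,n)=(-4,-11) → π∥ = -4-11·λ ≈ -30.55635, π⊥ = -4-11·λ' ≈ 0.55635 ∉ [0.6, 1.2) ⇒ out
candidate 2: (m,n)=(1,-1) → π∥ = 1-1·λ ≈ -1.41421, π⊥ = 1-1·λ' ≈ 1.41421 ∉ [0.6, 1.2) ⇒ out
candidate 3: (m,n)=(-2,-8) → π∥ = -2-8·λ ≈ -21.31371, π⊥ = -2-8·λ' ≈ 1.31371 ∉ [0.6, 1.2) ⇒ out
candidate 4: (m,n)=(0,-4) → π∥ = 0-4·λ ≈ -9.65685, π⊥ = 0-4·λ' ≈ 1.65685 ∉ [0.6, 1.2) ⇒ out
candidate 5: (m,n)=(1,2) → π∥ = 1+2·λ ≈ 5.82843, π⊥ = 1+2·λ' ≈ 0.17157 ∉ [0.6, 1.2) ⇒ out
candidate 6: (m,n)=(0,-2) → π∥ = 0-2·λ ≈ -4.82843, π⊥ = 0-2·λ' ≈ 0.82843 ∈ [0.6, 1.2) ⇒ IN Λ
candidate 7: (m,n)=(7,8) → π∥ = 7+8·λ ≈ 26.31371, π⊥ = 7+8·λ' ≈ 3.68629 ∉ [0.6, 1.2) ⇒ out
candidate 8: (m,n)=(0,-1) → π∥ = 0-1·λ ≈ -2.41421, π⊥ = 0-1·λ' ≈ 0.41421 ∉ [0.6, 1.2) ⇒ out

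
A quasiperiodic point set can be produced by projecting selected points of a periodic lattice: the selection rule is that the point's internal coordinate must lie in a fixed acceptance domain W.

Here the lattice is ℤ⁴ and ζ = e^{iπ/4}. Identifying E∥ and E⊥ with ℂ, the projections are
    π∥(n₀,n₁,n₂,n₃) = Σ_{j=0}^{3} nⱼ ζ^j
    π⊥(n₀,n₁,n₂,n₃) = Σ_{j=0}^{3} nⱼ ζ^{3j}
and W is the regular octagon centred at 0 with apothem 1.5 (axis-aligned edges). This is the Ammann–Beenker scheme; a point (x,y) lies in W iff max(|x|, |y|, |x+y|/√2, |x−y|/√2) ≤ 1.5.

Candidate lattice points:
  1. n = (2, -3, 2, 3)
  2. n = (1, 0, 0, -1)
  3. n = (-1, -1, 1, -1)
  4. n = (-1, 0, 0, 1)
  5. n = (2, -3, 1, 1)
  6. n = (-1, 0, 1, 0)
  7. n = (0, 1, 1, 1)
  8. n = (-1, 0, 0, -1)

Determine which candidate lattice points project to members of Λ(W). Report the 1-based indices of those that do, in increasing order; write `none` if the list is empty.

2, 4, 6, 7

With ζ = e^{iπ/4} the internal vectors are ζ^0,ζ^3,ζ^6,ζ^9.
#1 (2, -3, 2, 3): internal (6.24264, -2.00000); octagon support 6.24264 vs apothem 1.5 → ∉ W
#2 (1, 0, 0, -1): internal (0.29289, -0.70711); octagon support 0.70711 vs apothem 1.5 → ∈ W
#3 (-1, -1, 1, -1): internal (-1.00000, -2.41421); octagon support 2.41421 vs apothem 1.5 → ∉ W
#4 (-1, 0, 0, 1): internal (-0.29289, 0.70711); octagon support 0.70711 vs apothem 1.5 → ∈ W
#5 (2, -3, 1, 1): internal (4.82843, -2.41421); octagon support 5.12132 vs apothem 1.5 → ∉ W
#6 (-1, 0, 1, 0): internal (-1.00000, -1.00000); octagon support 1.41421 vs apothem 1.5 → ∈ W
#7 (0, 1, 1, 1): internal (0.00000, 0.41421); octagon support 0.41421 vs apothem 1.5 → ∈ W
#8 (-1, 0, 0, -1): internal (-1.70711, -0.70711); octagon support 1.70711 vs apothem 1.5 → ∉ W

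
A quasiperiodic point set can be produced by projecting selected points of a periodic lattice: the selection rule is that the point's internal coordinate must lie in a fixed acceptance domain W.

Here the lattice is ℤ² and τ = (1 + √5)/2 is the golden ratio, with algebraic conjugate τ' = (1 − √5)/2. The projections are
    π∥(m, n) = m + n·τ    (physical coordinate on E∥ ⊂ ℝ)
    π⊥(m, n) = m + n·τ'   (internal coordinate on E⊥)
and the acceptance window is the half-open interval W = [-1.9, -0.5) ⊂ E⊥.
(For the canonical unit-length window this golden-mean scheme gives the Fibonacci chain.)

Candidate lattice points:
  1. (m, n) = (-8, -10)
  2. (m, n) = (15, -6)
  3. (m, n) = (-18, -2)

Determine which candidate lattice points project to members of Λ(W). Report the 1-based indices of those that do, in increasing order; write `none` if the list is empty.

Compute τ' = (1−√5)/2 = -0.61803, so π⊥(m,n) = m -0.61803·n.
#1 (-8,-10): internal coord -8 + (-10)·τ' = -1.81966; -1.81966 ∈ [-1.9, -0.5) → IN Λ
#2 (15,-6): internal coord 15 + (-6)·τ' = +18.70820; +18.70820 ∉ [-1.9, -0.5) → out
#3 (-18,-2): internal coord -18 + (-2)·τ' = -16.76393; -16.76393 ∉ [-1.9, -0.5) → out

1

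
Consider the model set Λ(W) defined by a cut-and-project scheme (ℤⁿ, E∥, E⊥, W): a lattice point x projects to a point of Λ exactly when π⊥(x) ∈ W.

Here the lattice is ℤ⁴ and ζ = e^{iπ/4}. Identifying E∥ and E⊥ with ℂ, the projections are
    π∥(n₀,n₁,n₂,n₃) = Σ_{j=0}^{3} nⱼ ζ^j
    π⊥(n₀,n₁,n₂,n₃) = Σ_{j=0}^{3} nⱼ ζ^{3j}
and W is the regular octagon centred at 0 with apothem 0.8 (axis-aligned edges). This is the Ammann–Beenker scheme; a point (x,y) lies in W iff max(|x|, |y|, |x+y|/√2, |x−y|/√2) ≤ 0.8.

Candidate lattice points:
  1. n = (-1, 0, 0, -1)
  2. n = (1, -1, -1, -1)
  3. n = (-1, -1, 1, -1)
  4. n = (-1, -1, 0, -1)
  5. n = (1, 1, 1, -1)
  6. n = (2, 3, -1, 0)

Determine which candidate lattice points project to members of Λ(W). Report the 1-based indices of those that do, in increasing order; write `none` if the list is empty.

With ζ = e^{iπ/4} the internal vectors are ζ^0,ζ^3,ζ^6,ζ^9.
#1 (-1, 0, 0, -1): internal (-1.70711, -0.70711); octagon support 1.70711 vs apothem 0.8 → ∉ W
#2 (1, -1, -1, -1): internal (1.00000, -0.41421); octagon support 1.00000 vs apothem 0.8 → ∉ W
#3 (-1, -1, 1, -1): internal (-1.00000, -2.41421); octagon support 2.41421 vs apothem 0.8 → ∉ W
#4 (-1, -1, 0, -1): internal (-1.00000, -1.41421); octagon support 1.70711 vs apothem 0.8 → ∉ W
#5 (1, 1, 1, -1): internal (-0.41421, -1.00000); octagon support 1.00000 vs apothem 0.8 → ∉ W
#6 (2, 3, -1, 0): internal (-0.12132, 3.12132); octagon support 3.12132 vs apothem 0.8 → ∉ W

none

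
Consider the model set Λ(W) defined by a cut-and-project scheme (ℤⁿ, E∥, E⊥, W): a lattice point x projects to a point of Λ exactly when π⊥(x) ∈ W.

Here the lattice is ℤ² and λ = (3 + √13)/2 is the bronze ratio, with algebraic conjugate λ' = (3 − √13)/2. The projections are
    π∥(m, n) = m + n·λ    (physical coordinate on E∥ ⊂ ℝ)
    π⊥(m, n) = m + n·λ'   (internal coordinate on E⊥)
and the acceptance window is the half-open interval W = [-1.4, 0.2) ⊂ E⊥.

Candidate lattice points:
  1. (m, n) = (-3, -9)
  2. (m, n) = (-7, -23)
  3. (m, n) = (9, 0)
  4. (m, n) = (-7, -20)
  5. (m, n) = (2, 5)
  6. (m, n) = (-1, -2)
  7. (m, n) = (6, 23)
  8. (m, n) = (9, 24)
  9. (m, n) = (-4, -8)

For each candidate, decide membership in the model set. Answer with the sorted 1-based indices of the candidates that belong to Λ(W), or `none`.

Compute λ' = (3−√13)/2 = -0.302776, so π⊥(m,n) = m -0.302776·n.
candidate 1: (m,n)=(-3,-9) → π∥ = -3-9·λ ≈ -32.724981, π⊥ = -3-9·λ' ≈ -0.275019 ∈ [-1.4, 0.2) ⇒ IN Λ
candidate 2: (m,n)=(-7,-23) → π∥ = -7-23·λ ≈ -82.963840, π⊥ = -7-23·λ' ≈ -0.036160 ∈ [-1.4, 0.2) ⇒ IN Λ
candidate 3: (m,n)=(9,0) → π∥ = 9+0·λ ≈ 9.000000, π⊥ = 9+0·λ' ≈ 9.000000 ∉ [-1.4, 0.2) ⇒ out
candidate 4: (m,n)=(-7,-20) → π∥ = -7-20·λ ≈ -73.055513, π⊥ = -7-20·λ' ≈ -0.944487 ∈ [-1.4, 0.2) ⇒ IN Λ
candidate 5: (m,n)=(2,5) → π∥ = 2+5·λ ≈ 18.513878, π⊥ = 2+5·λ' ≈ 0.486122 ∉ [-1.4, 0.2) ⇒ out
candidate 6: (m,n)=(-1,-2) → π∥ = -1-2·λ ≈ -7.605551, π⊥ = -1-2·λ' ≈ -0.394449 ∈ [-1.4, 0.2) ⇒ IN Λ
candidate 7: (m,n)=(6,23) → π∥ = 6+23·λ ≈ 81.963840, π⊥ = 6+23·λ' ≈ -0.963840 ∈ [-1.4, 0.2) ⇒ IN Λ
candidate 8: (m,n)=(9,24) → π∥ = 9+24·λ ≈ 88.266615, π⊥ = 9+24·λ' ≈ 1.733385 ∉ [-1.4, 0.2) ⇒ out
candidate 9: (m,n)=(-4,-8) → π∥ = -4-8·λ ≈ -30.422205, π⊥ = -4-8·λ' ≈ -1.577795 ∉ [-1.4, 0.2) ⇒ out

1, 2, 4, 6, 7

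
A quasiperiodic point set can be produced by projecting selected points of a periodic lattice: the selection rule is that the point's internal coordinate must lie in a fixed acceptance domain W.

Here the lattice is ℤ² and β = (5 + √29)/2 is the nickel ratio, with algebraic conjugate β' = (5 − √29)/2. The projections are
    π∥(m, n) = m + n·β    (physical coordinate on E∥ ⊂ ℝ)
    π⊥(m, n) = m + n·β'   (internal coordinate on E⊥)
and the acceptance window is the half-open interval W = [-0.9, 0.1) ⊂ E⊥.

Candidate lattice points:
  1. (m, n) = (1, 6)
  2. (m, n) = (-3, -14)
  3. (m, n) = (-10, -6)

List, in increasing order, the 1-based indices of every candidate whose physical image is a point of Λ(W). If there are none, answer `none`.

1, 2

Numerically β ≈ 5.19258 and β' = −1/β ≈ -0.19258.
[1] lift (1,6): star map gives -0.15549; window check -0.9 ≤ -0.15549 < 0.1 is true → IN Λ
[2] lift (-3,-14): star map gives -0.30385; window check -0.9 ≤ -0.30385 < 0.1 is true → IN Λ
[3] lift (-10,-6): star map gives -8.84451; window check -0.9 ≤ -8.84451 < 0.1 is false → out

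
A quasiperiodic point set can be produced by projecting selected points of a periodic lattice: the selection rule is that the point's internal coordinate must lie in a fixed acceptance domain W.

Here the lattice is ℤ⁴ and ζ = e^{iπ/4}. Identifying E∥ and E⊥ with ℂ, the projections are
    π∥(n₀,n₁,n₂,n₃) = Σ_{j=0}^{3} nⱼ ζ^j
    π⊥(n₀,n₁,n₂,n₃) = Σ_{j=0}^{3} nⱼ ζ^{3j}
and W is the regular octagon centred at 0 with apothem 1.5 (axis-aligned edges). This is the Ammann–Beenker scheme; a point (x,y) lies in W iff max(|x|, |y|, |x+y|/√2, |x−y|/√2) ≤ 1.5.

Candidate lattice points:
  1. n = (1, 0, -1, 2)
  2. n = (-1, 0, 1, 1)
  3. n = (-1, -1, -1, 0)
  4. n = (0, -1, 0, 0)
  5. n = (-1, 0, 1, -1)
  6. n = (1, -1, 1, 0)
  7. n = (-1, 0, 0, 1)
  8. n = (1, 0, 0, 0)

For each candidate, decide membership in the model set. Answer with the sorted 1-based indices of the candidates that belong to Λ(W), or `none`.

Internal map: ζ^{3j} for j=0..3 gives (1,0), (−√2/2,√2/2), (0,−1), (√2/2,√2/2).
candidate 1: n = (1, 0, -1, 2) → π⊥ ≈ (+2.4142, +2.4142); max(|x|,|y|,|x±y|/√2) = 3.4142 > 1.5 ⇒ ∉ W
candidate 2: n = (-1, 0, 1, 1) → π⊥ ≈ (-0.2929, -0.2929); max(|x|,|y|,|x±y|/√2) = 0.4142 ≤ 1.5 ⇒ ∈ W
candidate 3: n = (-1, -1, -1, 0) → π⊥ ≈ (-0.2929, +0.2929); max(|x|,|y|,|x±y|/√2) = 0.4142 ≤ 1.5 ⇒ ∈ W
candidate 4: n = (0, -1, 0, 0) → π⊥ ≈ (+0.7071, -0.7071); max(|x|,|y|,|x±y|/√2) = 1.0000 ≤ 1.5 ⇒ ∈ W
candidate 5: n = (-1, 0, 1, -1) → π⊥ ≈ (-1.7071, -1.7071); max(|x|,|y|,|x±y|/√2) = 2.4142 > 1.5 ⇒ ∉ W
candidate 6: n = (1, -1, 1, 0) → π⊥ ≈ (+1.7071, -1.7071); max(|x|,|y|,|x±y|/√2) = 2.4142 > 1.5 ⇒ ∉ W
candidate 7: n = (-1, 0, 0, 1) → π⊥ ≈ (-0.2929, +0.7071); max(|x|,|y|,|x±y|/√2) = 0.7071 ≤ 1.5 ⇒ ∈ W
candidate 8: n = (1, 0, 0, 0) → π⊥ ≈ (+1.0000, +0.0000); max(|x|,|y|,|x±y|/√2) = 1.0000 ≤ 1.5 ⇒ ∈ W

2, 3, 4, 7, 8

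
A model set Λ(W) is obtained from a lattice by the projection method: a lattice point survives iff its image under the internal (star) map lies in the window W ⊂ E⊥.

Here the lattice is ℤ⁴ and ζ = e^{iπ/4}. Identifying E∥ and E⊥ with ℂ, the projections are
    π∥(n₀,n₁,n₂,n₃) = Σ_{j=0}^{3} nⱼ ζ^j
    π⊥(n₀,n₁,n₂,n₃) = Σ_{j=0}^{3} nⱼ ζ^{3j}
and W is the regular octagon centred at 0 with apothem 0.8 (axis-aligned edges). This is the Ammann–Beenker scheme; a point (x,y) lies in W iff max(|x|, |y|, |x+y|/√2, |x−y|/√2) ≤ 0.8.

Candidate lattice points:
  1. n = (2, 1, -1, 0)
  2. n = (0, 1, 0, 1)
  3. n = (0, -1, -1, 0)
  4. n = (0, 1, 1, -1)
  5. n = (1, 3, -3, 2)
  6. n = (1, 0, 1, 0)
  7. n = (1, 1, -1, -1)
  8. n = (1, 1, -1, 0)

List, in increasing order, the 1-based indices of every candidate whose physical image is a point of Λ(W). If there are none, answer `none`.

π⊥(n) = n₀ + n₁ζ³ + n₂ζ⁶ + n₃ζ⁹ where ζ = e^{iπ/4}.
#1 (2, 1, -1, 0): internal (1.292893, 1.707107); octagon support 2.121320 vs apothem 0.8 → ∉ W
#2 (0, 1, 0, 1): internal (0.000000, 1.414214); octagon support 1.414214 vs apothem 0.8 → ∉ W
#3 (0, -1, -1, 0): internal (0.707107, 0.292893); octagon support 0.707107 vs apothem 0.8 → ∈ W
#4 (0, 1, 1, -1): internal (-1.414214, -1.000000); octagon support 1.707107 vs apothem 0.8 → ∉ W
#5 (1, 3, -3, 2): internal (0.292893, 6.535534); octagon support 6.535534 vs apothem 0.8 → ∉ W
#6 (1, 0, 1, 0): internal (1.000000, -1.000000); octagon support 1.414214 vs apothem 0.8 → ∉ W
#7 (1, 1, -1, -1): internal (-0.414214, 1.000000); octagon support 1.000000 vs apothem 0.8 → ∉ W
#8 (1, 1, -1, 0): internal (0.292893, 1.707107); octagon support 1.707107 vs apothem 0.8 → ∉ W

3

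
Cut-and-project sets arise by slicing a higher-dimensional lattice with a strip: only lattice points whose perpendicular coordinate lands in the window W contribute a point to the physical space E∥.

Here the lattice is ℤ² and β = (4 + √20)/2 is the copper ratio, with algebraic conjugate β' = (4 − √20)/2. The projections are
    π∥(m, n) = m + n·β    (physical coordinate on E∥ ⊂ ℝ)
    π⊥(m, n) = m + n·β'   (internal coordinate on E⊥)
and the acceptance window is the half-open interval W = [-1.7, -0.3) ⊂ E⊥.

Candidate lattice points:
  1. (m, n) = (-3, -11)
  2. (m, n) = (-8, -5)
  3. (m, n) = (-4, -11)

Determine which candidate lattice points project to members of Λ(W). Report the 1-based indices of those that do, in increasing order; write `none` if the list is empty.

1, 3

Compute β' = (4−√20)/2 = -0.23607, so π⊥(m,n) = m -0.23607·n.
candidate 1: (m,n)=(-3,-11) → π∥ = -3-11·β ≈ -49.59675, π⊥ = -3-11·β' ≈ -0.40325 ∈ [-1.7, -0.3) ⇒ IN Λ
candidate 2: (m,n)=(-8,-5) → π∥ = -8-5·β ≈ -29.18034, π⊥ = -8-5·β' ≈ -6.81966 ∉ [-1.7, -0.3) ⇒ out
candidate 3: (m,n)=(-4,-11) → π∥ = -4-11·β ≈ -50.59675, π⊥ = -4-11·β' ≈ -1.40325 ∈ [-1.7, -0.3) ⇒ IN Λ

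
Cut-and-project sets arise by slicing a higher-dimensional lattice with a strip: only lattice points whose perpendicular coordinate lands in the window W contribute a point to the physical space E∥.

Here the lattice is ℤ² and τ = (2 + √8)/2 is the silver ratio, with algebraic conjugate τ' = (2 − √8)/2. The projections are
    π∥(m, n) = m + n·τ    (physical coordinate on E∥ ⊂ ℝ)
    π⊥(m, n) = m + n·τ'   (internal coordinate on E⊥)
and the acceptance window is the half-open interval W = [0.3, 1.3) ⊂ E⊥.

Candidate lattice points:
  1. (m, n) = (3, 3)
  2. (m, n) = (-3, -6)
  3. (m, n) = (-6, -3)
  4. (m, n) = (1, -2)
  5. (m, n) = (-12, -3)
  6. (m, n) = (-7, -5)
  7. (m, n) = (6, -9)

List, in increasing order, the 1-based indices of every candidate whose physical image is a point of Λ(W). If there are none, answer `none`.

none

Compute τ' = (2−√8)/2 = -0.414214, so π⊥(m,n) = m -0.414214·n.
#1 (3,3): internal coord 3 + (3)·τ' = +1.757359; +1.757359 ∉ [0.3, 1.3) → out
#2 (-3,-6): internal coord -3 + (-6)·τ' = -0.514719; -0.514719 ∉ [0.3, 1.3) → out
#3 (-6,-3): internal coord -6 + (-3)·τ' = -4.757359; -4.757359 ∉ [0.3, 1.3) → out
#4 (1,-2): internal coord 1 + (-2)·τ' = +1.828427; +1.828427 ∉ [0.3, 1.3) → out
#5 (-12,-3): internal coord -12 + (-3)·τ' = -10.757359; -10.757359 ∉ [0.3, 1.3) → out
#6 (-7,-5): internal coord -7 + (-5)·τ' = -4.928932; -4.928932 ∉ [0.3, 1.3) → out
#7 (6,-9): internal coord 6 + (-9)·τ' = +9.727922; +9.727922 ∉ [0.3, 1.3) → out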